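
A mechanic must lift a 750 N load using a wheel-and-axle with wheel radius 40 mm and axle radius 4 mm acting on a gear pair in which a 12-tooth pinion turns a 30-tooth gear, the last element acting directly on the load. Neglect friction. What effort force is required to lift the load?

30 N

Wheel-and-axle MA = R/r = 40/4 = 10.
Gear pair MA = 30/12 = 2.5.
Combined ideal MA = 10 × 2.5 = 25.
Effort = load / MA = 750 / 25 = 30 N.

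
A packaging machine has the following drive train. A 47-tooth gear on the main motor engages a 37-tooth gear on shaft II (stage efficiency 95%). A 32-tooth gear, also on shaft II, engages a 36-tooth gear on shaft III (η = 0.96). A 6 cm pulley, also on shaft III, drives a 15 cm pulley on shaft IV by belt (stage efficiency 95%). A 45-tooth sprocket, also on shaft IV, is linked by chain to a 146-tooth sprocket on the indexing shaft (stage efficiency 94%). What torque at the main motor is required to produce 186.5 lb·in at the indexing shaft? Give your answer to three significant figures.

Overall ratio R = 0.78723 × 1.125 × 2.5 × 3.2444 = 7.1835; overall efficiency η = 0.95 × 0.96 × 0.95 × 0.94 = 0.8144.
Input torque = output torque / (R × η) = 186.5 / (7.1835 × 0.8144) = 31.878 lb·in.

31.9 lb·in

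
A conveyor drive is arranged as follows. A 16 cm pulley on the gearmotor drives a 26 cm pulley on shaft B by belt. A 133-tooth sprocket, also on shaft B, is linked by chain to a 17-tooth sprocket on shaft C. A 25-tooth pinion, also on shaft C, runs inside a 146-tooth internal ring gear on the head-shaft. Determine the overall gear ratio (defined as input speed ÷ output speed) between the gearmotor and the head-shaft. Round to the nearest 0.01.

Each stage contributes driven/driver: belt 26/16 = 1.625, chain 17/133 = 0.12782, internal gear 146/25 = 5.84.
Overall: 1.625 × 0.12782 × 5.84 = 1.213.

1.21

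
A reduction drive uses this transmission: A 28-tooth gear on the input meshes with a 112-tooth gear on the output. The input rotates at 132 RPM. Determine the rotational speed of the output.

33 RPM

gear mesh 112/28 = 4 → 132/4 = 33 RPM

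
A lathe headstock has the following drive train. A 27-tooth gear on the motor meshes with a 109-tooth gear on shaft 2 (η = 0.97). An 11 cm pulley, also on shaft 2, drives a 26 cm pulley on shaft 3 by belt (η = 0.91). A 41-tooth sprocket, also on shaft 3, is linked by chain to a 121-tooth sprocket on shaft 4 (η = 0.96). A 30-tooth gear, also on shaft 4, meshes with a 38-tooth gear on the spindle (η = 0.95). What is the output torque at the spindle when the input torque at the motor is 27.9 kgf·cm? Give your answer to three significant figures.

801 kgf·cm

Gear mesh: ratio = 109/27 = 4.037; torque at shaft 2 = 27.9 × 4.037 × 0.97 = 109.25 kgf·cm.
Belt: ratio = 26/11 = 2.3636; torque at shaft 3 = 109.25 × 2.3636 × 0.91 = 235 kgf·cm.
Chain: ratio = 121/41 = 2.9512; torque at shaft 4 = 235 × 2.9512 × 0.96 = 665.78 kgf·cm.
Gear mesh: ratio = 38/30 = 1.2667; torque at the spindle = 665.78 × 1.2667 × 0.95 = 801.16 kgf·cm.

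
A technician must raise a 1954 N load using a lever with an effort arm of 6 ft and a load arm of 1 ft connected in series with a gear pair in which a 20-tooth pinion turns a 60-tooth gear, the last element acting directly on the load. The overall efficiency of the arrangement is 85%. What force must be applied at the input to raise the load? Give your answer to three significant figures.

Lever MA = effort arm / load arm = 6/1 = 6.
Gear pair MA = 60/20 = 3.
Combined ideal MA = 6 × 3 = 18.
Actual MA = 18 × 0.85 = 15.3.
Effort = load / actual MA = 1954 / 15.3 = 127.71 N.

128 N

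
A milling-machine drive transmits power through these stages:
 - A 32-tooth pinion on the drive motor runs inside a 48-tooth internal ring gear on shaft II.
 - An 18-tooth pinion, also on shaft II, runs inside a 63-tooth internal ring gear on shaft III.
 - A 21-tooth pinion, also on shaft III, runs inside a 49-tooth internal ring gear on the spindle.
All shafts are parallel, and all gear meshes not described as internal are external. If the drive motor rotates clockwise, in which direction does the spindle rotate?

the drive motor → shaft II: internal mesh, same direction → CW.
shaft II → shaft III: internal mesh, same direction → CW.
shaft III → the spindle: internal mesh, same direction → CW.
0 reversals in total — an even number — so the spindle turns the same way as the drive motor.

clockwise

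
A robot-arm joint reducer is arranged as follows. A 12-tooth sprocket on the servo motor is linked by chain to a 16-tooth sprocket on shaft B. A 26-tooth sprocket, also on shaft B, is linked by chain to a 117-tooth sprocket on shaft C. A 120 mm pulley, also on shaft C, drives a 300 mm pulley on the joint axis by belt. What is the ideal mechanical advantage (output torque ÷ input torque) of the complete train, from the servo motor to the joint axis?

Each stage contributes driven/driver: chain 16/12 = 1.3333, chain 117/26 = 4.5, belt 300/120 = 2.5.
Overall: 1.3333 × 4.5 × 2.5 = 15.

15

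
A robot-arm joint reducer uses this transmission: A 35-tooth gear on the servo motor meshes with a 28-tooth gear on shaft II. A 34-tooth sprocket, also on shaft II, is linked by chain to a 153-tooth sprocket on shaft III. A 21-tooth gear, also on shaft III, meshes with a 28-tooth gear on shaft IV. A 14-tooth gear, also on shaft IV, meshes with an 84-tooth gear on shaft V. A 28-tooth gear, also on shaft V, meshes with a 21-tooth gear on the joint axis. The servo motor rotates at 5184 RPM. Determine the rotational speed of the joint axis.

240 RPM

gear mesh 28/35 = 0.8 → 5184/0.8 = 6480 RPM
chain 153/34 = 4.5 → 6480/4.5 = 1440 RPM
gear mesh 28/21 = 1.3333 → 1440/1.3333 = 1080 RPM
gear mesh 84/14 = 6 → 1080/6 = 180 RPM
gear mesh 21/28 = 0.75 → 180/0.75 = 240 RPM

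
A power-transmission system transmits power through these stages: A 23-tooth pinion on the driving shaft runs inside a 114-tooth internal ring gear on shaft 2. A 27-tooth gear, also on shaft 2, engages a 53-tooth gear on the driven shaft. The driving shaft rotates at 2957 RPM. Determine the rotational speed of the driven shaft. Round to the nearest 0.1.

the driving shaft → shaft 2 (internal gear, 114/23): 2957 ÷ 4.9565 = 596.59 RPM
shaft 2 → the driven shaft (gear mesh, 53/27): 596.59 ÷ 1.963 = 303.92 RPM

303.9 RPM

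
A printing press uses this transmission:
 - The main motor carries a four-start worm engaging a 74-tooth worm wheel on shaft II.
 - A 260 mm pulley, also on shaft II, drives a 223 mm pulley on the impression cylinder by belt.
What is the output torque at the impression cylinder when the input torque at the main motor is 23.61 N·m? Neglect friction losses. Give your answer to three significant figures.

After the worm (74/4): 23.61 × 18.5 = 436.78 N·m
After the belt (223/260): 436.78 × 0.85769 = 374.63 N·m

375 N·m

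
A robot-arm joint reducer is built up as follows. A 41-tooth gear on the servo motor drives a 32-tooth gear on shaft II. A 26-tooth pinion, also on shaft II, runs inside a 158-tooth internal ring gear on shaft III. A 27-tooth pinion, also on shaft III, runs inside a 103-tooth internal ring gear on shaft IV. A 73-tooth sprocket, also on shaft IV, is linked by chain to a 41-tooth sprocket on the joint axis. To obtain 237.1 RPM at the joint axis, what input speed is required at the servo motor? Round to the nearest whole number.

Overall ratio R = 0.78049 × 6.0769 × 3.8148 × 0.56164 = 10.162.
Required input speed = output speed × R = 237.1 × 10.162 = 2409.4 RPM.

2409 RPM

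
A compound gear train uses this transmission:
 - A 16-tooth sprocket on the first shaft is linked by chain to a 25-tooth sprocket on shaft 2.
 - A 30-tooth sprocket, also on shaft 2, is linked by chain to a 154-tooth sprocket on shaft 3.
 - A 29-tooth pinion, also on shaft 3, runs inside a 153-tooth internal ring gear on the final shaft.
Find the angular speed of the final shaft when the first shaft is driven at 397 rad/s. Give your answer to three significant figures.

the first shaft → shaft 2 (chain, 25/16): 397 ÷ 1.5625 = 254.08 rad/s
shaft 2 → shaft 3 (chain, 154/30): 254.08 ÷ 5.1333 = 49.496 rad/s
shaft 3 → the final shaft (internal gear, 153/29): 49.496 ÷ 5.2759 = 9.3816 rad/s

9.38 rad/s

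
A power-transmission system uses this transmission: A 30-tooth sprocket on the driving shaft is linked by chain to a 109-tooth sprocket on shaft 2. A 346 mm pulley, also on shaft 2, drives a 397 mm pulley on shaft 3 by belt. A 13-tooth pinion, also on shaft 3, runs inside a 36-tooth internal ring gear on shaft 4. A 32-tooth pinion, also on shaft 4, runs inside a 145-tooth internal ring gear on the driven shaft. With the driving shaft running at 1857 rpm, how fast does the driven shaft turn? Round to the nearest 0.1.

35.5 rpm

chain 109/30 = 3.6333 → 1857/3.6333 = 511.1 rpm
belt 397/346 = 1.1474 → 511.1/1.1474 = 445.44 rpm
internal gear 36/13 = 2.7692 → 445.44/2.7692 = 160.85 rpm
internal gear 145/32 = 4.5312 → 160.85/4.5312 = 35.499 rpm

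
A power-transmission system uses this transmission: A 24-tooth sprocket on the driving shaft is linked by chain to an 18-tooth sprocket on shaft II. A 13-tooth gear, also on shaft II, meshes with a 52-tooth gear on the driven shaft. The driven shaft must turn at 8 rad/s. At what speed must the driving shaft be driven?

Overall ratio R = 0.75 × 4 = 3.
Required input speed = output speed × R = 8 × 3 = 24 rad/s.

24 rad/s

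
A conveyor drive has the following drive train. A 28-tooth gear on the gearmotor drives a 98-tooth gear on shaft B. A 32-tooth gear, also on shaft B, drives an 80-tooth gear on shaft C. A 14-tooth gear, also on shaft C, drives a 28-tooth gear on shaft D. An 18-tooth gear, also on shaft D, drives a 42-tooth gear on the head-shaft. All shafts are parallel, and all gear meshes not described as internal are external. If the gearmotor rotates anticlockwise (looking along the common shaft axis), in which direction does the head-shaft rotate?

anticlockwise

the gearmotor → shaft B: external mesh, 1 reversal → CW.
shaft B → shaft C: external mesh, 1 reversal → CCW.
shaft C → shaft D: external mesh, 1 reversal → CW.
shaft D → the head-shaft: external mesh, 1 reversal → CCW.
4 reversals in total — an even number — so the head-shaft turns the same way as the gearmotor.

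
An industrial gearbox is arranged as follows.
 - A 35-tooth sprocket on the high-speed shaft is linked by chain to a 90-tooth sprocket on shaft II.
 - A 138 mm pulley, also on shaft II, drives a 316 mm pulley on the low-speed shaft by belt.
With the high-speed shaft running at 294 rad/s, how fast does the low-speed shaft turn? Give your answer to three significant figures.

Chain: ratio = 90/35 = 2.5714, so shaft II turns at 294 / 2.5714 = 114.33 rad/s.
Belt: ratio = 316/138 = 2.2899, so the low-speed shaft turns at 114.33 / 2.2899 = 49.93 rad/s.

49.9 rad/s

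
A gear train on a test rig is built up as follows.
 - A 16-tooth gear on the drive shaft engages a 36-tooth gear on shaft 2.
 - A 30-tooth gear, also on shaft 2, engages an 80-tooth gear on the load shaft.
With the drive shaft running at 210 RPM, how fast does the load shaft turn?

35 RPM

gear mesh 36/16 = 2.25 → 210/2.25 = 93.333 RPM
gear mesh 80/30 = 2.6667 → 93.333/2.6667 = 35 RPM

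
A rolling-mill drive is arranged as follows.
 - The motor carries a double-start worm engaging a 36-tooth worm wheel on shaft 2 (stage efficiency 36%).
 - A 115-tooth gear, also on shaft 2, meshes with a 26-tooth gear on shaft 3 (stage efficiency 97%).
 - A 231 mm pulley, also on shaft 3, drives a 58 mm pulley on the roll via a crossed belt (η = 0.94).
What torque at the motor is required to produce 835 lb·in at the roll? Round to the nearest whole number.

Overall ratio R = 18 × 0.22609 × 0.25108 = 1.0218; overall efficiency η = 0.36 × 0.97 × 0.94 = 0.3282.
Input torque = output torque / (R × η) = 835 / (1.0218 × 0.3282) = 2489.5 lb·in.

2490 lb·in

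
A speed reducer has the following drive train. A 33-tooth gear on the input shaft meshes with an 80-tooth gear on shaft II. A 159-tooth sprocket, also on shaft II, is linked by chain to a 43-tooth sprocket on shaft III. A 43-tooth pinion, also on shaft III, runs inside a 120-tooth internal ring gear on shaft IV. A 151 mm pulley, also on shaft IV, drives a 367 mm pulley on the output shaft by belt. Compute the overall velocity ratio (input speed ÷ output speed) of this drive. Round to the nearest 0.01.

4.45

Each stage contributes driven/driver: gear mesh 80/33 = 2.4242, chain 43/159 = 0.27044, internal gear 120/43 = 2.7907, belt 367/151 = 2.4305.
Overall: 2.4242 × 0.27044 × 2.7907 × 2.4305 = 4.4468.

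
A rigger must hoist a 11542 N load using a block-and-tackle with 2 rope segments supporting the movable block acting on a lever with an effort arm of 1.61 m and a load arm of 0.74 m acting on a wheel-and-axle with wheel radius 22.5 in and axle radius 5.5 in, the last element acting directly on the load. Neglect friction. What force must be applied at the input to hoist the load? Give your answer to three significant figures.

648 N

Block-and-tackle MA = number of supporting rope parts = 2.
Lever MA = effort arm / load arm = 1.61/0.74 = 2.1757.
Wheel-and-axle MA = R/r = 22.5/5.5 = 4.0909.
Combined ideal MA = 2 × 2.1757 × 4.0909 = 17.801.
Effort = load / MA = 11542 / 17.801 = 648.39 N.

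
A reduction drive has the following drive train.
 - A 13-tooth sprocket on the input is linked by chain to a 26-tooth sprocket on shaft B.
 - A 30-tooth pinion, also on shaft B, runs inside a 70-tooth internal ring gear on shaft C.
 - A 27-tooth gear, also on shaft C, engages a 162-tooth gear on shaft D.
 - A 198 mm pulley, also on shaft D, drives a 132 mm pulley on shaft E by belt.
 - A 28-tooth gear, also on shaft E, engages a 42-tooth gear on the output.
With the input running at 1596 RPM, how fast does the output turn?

57 RPM

chain 26/13 = 2 → 1596/2 = 798 RPM
internal gear 70/30 = 2.3333 → 798/2.3333 = 342 RPM
gear mesh 162/27 = 6 → 342/6 = 57 RPM
belt 132/198 = 0.66667 → 57/0.66667 = 85.5 RPM
gear mesh 42/28 = 1.5 → 85.5/1.5 = 57 RPM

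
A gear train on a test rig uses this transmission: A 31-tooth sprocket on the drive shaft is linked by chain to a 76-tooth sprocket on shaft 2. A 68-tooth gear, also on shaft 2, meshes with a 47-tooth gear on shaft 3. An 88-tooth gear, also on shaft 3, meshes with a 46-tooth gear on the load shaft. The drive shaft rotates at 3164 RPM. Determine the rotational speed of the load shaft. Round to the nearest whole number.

3572 RPM

chain 76/31 = 2.4516 → 3164/2.4516 = 1290.6 RPM
gear mesh 47/68 = 0.69118 → 1290.6/0.69118 = 1867.2 RPM
gear mesh 46/88 = 0.52273 → 1867.2/0.52273 = 3572.1 RPM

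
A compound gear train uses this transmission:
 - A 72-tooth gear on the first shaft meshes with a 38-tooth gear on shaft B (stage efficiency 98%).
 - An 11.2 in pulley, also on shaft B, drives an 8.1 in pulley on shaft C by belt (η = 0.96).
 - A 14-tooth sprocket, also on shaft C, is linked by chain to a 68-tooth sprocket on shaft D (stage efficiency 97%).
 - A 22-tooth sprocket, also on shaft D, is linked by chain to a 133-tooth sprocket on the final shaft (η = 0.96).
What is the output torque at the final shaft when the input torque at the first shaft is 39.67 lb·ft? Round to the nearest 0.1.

389.5 lb·ft

Gear mesh: ratio = 38/72 = 0.52778; torque at shaft B = 39.67 × 0.52778 × 0.98 = 20.518 lb·ft.
Belt: ratio = 8.1/11.2 = 0.72321; torque at shaft C = 20.518 × 0.72321 × 0.96 = 14.245 lb·ft.
Chain: ratio = 68/14 = 4.8571; torque at shaft D = 14.245 × 4.8571 × 0.97 = 67.117 lb·ft.
Chain: ratio = 133/22 = 6.0455; torque at the final shaft = 67.117 × 6.0455 × 0.96 = 389.52 lb·ft.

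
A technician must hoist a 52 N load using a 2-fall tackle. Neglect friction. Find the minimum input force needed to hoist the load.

26 N

Block-and-tackle MA = number of supporting rope parts = 2.
Effort = load / MA = 52 / 2 = 26 N.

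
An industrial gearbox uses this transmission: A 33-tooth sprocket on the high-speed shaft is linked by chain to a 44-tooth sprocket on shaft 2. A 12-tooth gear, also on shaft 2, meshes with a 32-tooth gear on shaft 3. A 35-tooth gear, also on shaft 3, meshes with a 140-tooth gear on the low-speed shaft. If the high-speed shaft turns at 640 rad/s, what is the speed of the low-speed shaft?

the high-speed shaft → shaft 2 (chain, 44/33): 640 ÷ 1.3333 = 480 rad/s
shaft 2 → shaft 3 (gear mesh, 32/12): 480 ÷ 2.6667 = 180 rad/s
shaft 3 → the low-speed shaft (gear mesh, 140/35): 180 ÷ 4 = 45 rad/s

45 rad/s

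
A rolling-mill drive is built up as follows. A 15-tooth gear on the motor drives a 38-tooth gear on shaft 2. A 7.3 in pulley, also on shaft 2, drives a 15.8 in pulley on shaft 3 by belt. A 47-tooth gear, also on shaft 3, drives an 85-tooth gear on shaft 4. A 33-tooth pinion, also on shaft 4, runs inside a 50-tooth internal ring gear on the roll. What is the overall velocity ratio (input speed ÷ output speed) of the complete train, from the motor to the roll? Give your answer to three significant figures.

15.0

Each stage contributes driven/driver: gear mesh 38/15 = 2.5333, belt 15.8/7.3 = 2.1644, gear mesh 85/47 = 1.8085, internal gear 50/33 = 1.5152.
Overall: 2.5333 × 2.1644 × 1.8085 × 1.5152 = 15.025.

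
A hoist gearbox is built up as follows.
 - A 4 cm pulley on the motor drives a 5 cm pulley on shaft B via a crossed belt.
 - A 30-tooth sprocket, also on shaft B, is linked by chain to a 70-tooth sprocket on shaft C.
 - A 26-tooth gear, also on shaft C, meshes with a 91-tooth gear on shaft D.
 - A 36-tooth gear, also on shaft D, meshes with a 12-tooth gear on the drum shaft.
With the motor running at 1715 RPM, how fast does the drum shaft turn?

belt 5/4 = 1.25 → 1715/1.25 = 1372 RPM
chain 70/30 = 2.3333 → 1372/2.3333 = 588 RPM
gear mesh 91/26 = 3.5 → 588/3.5 = 168 RPM
gear mesh 12/36 = 0.33333 → 168/0.33333 = 504 RPM

504 RPM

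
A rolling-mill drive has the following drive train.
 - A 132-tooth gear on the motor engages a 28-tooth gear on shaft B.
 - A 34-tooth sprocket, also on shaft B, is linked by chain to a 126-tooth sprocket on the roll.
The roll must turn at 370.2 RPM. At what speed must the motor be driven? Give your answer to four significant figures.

Overall ratio R = 0.21212 × 3.7059 = 0.7861.
Required input speed = output speed × R = 370.2 × 0.7861 = 291.01 RPM.

291.0 RPM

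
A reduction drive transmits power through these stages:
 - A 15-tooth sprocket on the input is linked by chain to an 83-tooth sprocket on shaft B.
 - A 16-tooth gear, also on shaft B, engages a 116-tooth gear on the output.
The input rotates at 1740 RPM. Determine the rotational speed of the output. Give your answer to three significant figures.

43.4 RPM

the input → shaft B (chain, 83/15): 1740 ÷ 5.5333 = 314.46 RPM
shaft B → the output (gear mesh, 116/16): 314.46 ÷ 7.25 = 43.373 RPM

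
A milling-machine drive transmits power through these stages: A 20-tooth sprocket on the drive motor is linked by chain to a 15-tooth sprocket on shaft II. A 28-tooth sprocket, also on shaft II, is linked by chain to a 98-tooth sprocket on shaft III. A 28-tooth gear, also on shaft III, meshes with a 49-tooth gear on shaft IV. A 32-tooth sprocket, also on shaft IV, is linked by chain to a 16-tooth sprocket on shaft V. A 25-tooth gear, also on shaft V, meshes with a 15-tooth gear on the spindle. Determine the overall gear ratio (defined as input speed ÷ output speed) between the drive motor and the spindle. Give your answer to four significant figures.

Each stage contributes driven/driver: chain 15/20 = 0.75, chain 98/28 = 3.5, gear mesh 49/28 = 1.75, chain 16/32 = 0.5, gear mesh 15/25 = 0.6.
Overall: 0.75 × 3.5 × 1.75 × 0.5 × 0.6 = 1.3781.

1.378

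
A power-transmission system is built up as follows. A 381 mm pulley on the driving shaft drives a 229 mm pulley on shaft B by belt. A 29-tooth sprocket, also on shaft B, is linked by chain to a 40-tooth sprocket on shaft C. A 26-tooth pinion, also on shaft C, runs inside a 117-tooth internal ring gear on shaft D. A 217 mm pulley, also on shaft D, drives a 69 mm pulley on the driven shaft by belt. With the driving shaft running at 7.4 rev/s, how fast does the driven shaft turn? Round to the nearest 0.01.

Belt: ratio = 229/381 = 0.60105, so shaft B turns at 7.4 / 0.60105 = 12.312 rev/s.
Chain: ratio = 40/29 = 1.3793, so shaft C turns at 12.312 / 1.3793 = 8.926 rev/s.
Internal gear: ratio = 117/26 = 4.5, so shaft D turns at 8.926 / 4.5 = 1.9836 rev/s.
Belt: ratio = 69/217 = 0.31797, so the driven shaft turns at 1.9836 / 0.31797 = 6.2382 rev/s.

6.24 rev/s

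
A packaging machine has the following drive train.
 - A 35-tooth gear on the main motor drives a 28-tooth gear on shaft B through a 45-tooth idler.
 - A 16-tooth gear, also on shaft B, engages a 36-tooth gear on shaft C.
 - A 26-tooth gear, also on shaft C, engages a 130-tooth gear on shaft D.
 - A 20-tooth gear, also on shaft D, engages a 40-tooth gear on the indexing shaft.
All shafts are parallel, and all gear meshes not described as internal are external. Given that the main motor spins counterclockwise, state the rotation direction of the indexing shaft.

clockwise

the main motor → shaft B: driver → idler → driven is 2 external meshes, 2 reversals → CCW.
shaft B → shaft C: external mesh, 1 reversal → CW.
shaft C → shaft D: external mesh, 1 reversal → CCW.
shaft D → the indexing shaft: external mesh, 1 reversal → CW.
5 reversals in total — an odd number — so the indexing shaft turns opposite to the main motor.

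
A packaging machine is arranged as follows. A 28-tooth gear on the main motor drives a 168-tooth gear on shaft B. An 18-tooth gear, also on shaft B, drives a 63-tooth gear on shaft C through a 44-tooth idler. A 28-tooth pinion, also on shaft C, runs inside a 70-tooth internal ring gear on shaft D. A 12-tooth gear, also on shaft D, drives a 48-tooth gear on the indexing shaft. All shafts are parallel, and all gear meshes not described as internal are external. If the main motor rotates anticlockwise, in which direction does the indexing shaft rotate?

the main motor → shaft B: external mesh, 1 reversal → CW.
shaft B → shaft C: driver → idler → driven is 2 external meshes, 2 reversals → CW.
shaft C → shaft D: internal mesh, same direction → CW.
shaft D → the indexing shaft: external mesh, 1 reversal → CCW.
4 reversals in total — an even number — so the indexing shaft turns the same way as the main motor.

anticlockwise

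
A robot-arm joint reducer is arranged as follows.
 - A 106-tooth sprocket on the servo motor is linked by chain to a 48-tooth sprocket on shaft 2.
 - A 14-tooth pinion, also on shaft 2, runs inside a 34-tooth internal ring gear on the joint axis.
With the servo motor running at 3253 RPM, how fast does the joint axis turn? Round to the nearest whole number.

2958 RPM

chain 48/106 = 0.45283 → 3253/0.45283 = 7183.7 RPM
internal gear 34/14 = 2.4286 → 7183.7/2.4286 = 2958 RPM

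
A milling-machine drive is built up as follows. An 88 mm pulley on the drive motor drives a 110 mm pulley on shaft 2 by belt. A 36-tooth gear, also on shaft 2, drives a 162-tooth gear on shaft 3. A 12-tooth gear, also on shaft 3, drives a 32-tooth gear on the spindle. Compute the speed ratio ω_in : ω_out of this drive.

15

Each stage contributes driven/driver: belt 110/88 = 1.25, gear mesh 162/36 = 4.5, gear mesh 32/12 = 2.6667.
Overall: 1.25 × 4.5 × 2.6667 = 15.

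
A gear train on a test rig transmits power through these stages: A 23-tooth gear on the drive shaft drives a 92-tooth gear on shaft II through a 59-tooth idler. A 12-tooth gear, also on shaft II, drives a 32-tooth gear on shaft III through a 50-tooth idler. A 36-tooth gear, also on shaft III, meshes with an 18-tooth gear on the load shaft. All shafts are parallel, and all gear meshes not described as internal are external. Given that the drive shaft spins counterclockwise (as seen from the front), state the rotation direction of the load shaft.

clockwise

the drive shaft → shaft II: driver → idler → driven is 2 external meshes, 2 reversals → CCW.
shaft II → shaft III: driver → idler → driven is 2 external meshes, 2 reversals → CCW.
shaft III → the load shaft: external mesh, 1 reversal → CW.
5 reversals in total — an odd number — so the load shaft turns opposite to the drive shaft.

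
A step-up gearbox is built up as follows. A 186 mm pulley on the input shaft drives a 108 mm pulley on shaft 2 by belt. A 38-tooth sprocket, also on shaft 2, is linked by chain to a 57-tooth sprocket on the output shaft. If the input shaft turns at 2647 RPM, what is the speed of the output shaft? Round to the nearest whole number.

the input shaft → shaft 2 (belt, 108/186): 2647 ÷ 0.58065 = 4558.7 RPM
shaft 2 → the output shaft (chain, 57/38): 4558.7 ÷ 1.5 = 3039.1 RPM

3039 RPM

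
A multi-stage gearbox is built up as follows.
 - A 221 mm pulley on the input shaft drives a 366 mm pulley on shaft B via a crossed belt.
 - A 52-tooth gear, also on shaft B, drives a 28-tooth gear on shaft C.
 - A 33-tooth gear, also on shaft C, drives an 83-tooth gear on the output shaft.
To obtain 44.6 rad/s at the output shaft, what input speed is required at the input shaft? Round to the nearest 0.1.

100.0 rad/s

Overall ratio R = 1.6561 × 0.53846 × 2.5152 = 2.2429.
Required input speed = output speed × R = 44.6 × 2.2429 = 100.03 rad/s.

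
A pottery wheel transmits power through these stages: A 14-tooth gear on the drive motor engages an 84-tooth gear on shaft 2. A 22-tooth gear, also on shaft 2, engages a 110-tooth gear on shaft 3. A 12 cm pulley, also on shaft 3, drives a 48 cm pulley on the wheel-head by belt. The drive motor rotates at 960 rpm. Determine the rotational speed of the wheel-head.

8 rpm

the drive motor → shaft 2 (gear mesh, 84/14): 960 ÷ 6 = 160 rpm
shaft 2 → shaft 3 (gear mesh, 110/22): 160 ÷ 5 = 32 rpm
shaft 3 → the wheel-head (belt, 48/12): 32 ÷ 4 = 8 rpm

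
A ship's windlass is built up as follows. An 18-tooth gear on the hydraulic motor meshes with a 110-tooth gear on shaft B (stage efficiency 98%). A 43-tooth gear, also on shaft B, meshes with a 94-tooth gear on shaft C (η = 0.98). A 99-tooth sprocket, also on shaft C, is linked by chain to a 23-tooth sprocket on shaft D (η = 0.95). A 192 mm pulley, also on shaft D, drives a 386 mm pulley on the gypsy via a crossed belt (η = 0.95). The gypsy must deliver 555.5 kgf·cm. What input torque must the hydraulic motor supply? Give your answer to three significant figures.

Overall ratio R = 6.1111 × 2.186 × 0.23232 × 2.0104 = 6.2396; overall efficiency η = 0.98 × 0.98 × 0.95 × 0.95 = 0.8668.
Input torque = output torque / (R × η) = 555.5 / (6.2396 × 0.8668) = 102.71 kgf·cm.

103 kgf·cm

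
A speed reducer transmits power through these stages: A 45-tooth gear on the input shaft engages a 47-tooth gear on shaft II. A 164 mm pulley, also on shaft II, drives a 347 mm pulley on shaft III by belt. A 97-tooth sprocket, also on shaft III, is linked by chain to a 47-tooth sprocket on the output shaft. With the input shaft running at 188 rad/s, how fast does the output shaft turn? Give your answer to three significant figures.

the input shaft → shaft II (gear mesh, 47/45): 188 ÷ 1.0444 = 180 rad/s
shaft II → shaft III (belt, 347/164): 180 ÷ 2.1159 = 85.072 rad/s
shaft III → the output shaft (chain, 47/97): 85.072 ÷ 0.48454 = 175.57 rad/s

176 rad/s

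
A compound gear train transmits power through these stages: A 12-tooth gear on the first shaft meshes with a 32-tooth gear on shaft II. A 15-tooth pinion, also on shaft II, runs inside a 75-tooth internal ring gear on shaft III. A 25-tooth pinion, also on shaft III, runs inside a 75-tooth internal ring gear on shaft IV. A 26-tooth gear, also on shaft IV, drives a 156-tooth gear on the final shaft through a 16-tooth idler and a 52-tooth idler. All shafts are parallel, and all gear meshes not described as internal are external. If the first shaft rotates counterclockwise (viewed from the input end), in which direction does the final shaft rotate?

the first shaft → shaft II: external mesh, 1 reversal → CW.
shaft II → shaft III: internal mesh, same direction → CW.
shaft III → shaft IV: internal mesh, same direction → CW.
shaft IV → the final shaft: driver → idler → idler → driven is 3 external meshes, 3 reversals → CCW.
4 reversals in total — an even number — so the final shaft turns the same way as the first shaft.

counterclockwise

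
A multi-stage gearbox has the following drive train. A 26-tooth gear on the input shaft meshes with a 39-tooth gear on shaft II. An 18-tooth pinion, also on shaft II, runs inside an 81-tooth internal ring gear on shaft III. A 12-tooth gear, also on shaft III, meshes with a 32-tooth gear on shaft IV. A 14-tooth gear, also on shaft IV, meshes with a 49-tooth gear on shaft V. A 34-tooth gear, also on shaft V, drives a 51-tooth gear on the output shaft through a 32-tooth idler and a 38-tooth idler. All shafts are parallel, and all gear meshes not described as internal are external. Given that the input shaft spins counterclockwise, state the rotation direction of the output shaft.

counterclockwise

the input shaft → shaft II: external mesh, 1 reversal → CW.
shaft II → shaft III: internal mesh, same direction → CW.
shaft III → shaft IV: external mesh, 1 reversal → CCW.
shaft IV → shaft V: external mesh, 1 reversal → CW.
shaft V → the output shaft: driver → idler → idler → driven is 3 external meshes, 3 reversals → CCW.
6 reversals in total — an even number — so the output shaft turns the same way as the input shaft.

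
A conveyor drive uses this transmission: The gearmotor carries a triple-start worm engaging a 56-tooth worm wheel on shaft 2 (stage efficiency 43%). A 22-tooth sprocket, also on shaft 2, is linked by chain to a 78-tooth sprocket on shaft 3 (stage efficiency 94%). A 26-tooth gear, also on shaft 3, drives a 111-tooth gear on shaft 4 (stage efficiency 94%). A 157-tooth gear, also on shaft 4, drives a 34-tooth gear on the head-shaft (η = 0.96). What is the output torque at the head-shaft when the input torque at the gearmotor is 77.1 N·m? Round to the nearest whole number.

1721 N·m

Worm: ratio = 56/3 = 18.667; torque at shaft 2 = 77.1 × 18.667 × 0.43 = 618.86 N·m.
Chain: ratio = 78/22 = 3.5455; torque at shaft 3 = 618.86 × 3.5455 × 0.94 = 2062.5 N·m.
Gear mesh: ratio = 111/26 = 4.2692; torque at shaft 4 = 2062.5 × 4.2692 × 0.94 = 8276.9 N·m.
Gear mesh: ratio = 34/157 = 0.21656; torque at the head-shaft = 8276.9 × 0.21656 × 0.96 = 1720.7 N·m.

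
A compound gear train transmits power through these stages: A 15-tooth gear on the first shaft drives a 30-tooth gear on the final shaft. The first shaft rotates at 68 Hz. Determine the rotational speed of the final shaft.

the first shaft → the final shaft (gear mesh, 30/15): 68 ÷ 2 = 34 Hz

34 Hz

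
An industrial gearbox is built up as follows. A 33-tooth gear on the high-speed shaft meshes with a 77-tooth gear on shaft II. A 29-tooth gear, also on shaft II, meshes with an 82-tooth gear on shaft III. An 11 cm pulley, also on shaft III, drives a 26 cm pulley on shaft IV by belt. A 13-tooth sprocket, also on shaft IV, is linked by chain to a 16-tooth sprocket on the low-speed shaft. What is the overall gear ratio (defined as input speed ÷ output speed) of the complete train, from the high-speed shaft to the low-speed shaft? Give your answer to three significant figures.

19.2

Each stage contributes driven/driver: gear mesh 77/33 = 2.3333, gear mesh 82/29 = 2.8276, belt 26/11 = 2.3636, chain 16/13 = 1.2308.
Overall: 2.3333 × 2.8276 × 2.3636 × 1.2308 = 19.193.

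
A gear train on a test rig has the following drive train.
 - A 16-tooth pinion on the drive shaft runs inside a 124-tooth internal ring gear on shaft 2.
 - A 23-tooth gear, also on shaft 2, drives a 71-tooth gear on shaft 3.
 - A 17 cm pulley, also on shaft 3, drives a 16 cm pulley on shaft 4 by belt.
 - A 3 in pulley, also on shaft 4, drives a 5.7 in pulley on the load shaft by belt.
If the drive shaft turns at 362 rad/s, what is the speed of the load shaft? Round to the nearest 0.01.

Internal gear: ratio = 124/16 = 7.75, so shaft 2 turns at 362 / 7.75 = 46.71 rad/s.
Gear mesh: ratio = 71/23 = 3.087, so shaft 3 turns at 46.71 / 3.087 = 15.131 rad/s.
Belt: ratio = 16/17 = 0.94118, so shaft 4 turns at 15.131 / 0.94118 = 16.077 rad/s.
Belt: ratio = 5.7/3 = 1.9, so the load shaft turns at 16.077 / 1.9 = 8.4616 rad/s.

8.46 rad/s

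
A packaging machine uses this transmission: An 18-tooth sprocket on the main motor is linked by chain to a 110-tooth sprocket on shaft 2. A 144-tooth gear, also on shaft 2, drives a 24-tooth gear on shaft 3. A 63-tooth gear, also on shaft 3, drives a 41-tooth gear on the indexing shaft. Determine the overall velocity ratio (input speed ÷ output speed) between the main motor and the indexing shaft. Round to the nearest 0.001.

0.663

Each stage contributes driven/driver: chain 110/18 = 6.1111, gear mesh 24/144 = 0.16667, gear mesh 41/63 = 0.65079.
Overall: 6.1111 × 0.16667 × 0.65079 = 0.66285.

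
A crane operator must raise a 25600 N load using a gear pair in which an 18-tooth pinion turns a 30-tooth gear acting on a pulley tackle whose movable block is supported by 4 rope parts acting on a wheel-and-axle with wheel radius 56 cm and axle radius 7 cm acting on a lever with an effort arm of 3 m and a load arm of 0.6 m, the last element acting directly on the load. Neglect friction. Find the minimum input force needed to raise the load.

Gear pair MA = 30/18 = 1.6667.
Block-and-tackle MA = number of supporting rope parts = 4.
Wheel-and-axle MA = R/r = 56/7 = 8.
Lever MA = effort arm / load arm = 3/0.6 = 5.
Combined ideal MA = 1.6667 × 4 × 8 × 5 = 266.67.
Effort = load / MA = 25600 / 266.67 = 96 N.

96 N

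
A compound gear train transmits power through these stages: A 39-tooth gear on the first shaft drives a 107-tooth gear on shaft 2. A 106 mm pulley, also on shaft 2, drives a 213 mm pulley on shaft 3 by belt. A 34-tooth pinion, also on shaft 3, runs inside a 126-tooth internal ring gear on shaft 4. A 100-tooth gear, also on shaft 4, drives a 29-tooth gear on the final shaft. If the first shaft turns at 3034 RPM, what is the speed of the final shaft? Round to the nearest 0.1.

gear mesh 107/39 = 2.7436 → 3034/2.7436 = 1105.9 RPM
belt 213/106 = 2.0094 → 1105.9/2.0094 = 550.33 RPM
internal gear 126/34 = 3.7059 → 550.33/3.7059 = 148.5 RPM
gear mesh 29/100 = 0.29 → 148.5/0.29 = 512.07 RPM

512.1 RPM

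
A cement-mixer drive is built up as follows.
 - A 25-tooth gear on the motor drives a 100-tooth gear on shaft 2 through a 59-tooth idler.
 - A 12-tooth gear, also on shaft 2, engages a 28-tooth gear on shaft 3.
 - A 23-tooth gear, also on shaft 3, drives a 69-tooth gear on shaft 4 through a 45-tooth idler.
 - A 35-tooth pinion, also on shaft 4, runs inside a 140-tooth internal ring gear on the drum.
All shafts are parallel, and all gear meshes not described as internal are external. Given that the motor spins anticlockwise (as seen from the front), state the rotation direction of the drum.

clockwise

the motor → shaft 2: driver → idler → driven is 2 external meshes, 2 reversals → CCW.
shaft 2 → shaft 3: external mesh, 1 reversal → CW.
shaft 3 → shaft 4: driver → idler → driven is 2 external meshes, 2 reversals → CW.
shaft 4 → the drum: internal mesh, same direction → CW.
5 reversals in total — an odd number — so the drum turns opposite to the motor.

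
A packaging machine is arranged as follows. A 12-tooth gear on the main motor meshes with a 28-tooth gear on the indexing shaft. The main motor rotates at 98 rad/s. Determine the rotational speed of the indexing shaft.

42 rad/s

Gear mesh: ratio = 28/12 = 2.3333, so the indexing shaft turns at 98 / 2.3333 = 42 rad/s.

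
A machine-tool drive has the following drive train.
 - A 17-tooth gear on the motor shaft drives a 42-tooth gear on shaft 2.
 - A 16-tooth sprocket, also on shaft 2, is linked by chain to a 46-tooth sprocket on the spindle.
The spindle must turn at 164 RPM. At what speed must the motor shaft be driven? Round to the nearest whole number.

Overall ratio R = 2.4706 × 2.875 = 7.1029.
Required input speed = output speed × R = 164 × 7.1029 = 1164.9 RPM.

1165 RPM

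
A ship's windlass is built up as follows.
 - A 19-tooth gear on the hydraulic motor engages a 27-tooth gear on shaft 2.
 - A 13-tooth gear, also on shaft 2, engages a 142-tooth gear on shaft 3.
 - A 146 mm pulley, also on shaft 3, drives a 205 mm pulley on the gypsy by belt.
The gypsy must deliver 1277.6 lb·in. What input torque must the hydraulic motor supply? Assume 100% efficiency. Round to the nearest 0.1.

58.6 lb·in

Overall ratio R = 1.4211 × 10.923 × 1.4041 = 21.795.
Input torque = output torque / R = 1277.6 / 21.795 = 58.619 lb·in.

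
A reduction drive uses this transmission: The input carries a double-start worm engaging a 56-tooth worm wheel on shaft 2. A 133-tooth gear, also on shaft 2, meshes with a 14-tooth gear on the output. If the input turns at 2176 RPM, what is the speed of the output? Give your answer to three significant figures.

738 RPM

worm 56/2 = 28 → 2176/28 = 77.714 RPM
gear mesh 14/133 = 0.10526 → 77.714/0.10526 = 738.29 RPM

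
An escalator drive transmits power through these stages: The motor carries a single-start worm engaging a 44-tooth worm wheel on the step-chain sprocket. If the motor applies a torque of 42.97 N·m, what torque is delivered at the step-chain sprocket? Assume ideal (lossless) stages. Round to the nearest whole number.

1891 N·m

Worm: ratio = 44/1 = 44; torque at the step-chain sprocket = 42.97 × 44 = 1890.7 N·m.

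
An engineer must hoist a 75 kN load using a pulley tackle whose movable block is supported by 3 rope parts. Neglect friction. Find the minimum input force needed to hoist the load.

25 kN

Block-and-tackle MA = number of supporting rope parts = 3.
Effort = load / MA = 75 / 3 = 25 kN.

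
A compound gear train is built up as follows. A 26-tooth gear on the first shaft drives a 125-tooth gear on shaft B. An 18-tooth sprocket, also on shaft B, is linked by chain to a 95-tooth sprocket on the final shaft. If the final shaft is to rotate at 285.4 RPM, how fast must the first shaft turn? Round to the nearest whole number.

7242 RPM

Overall ratio R = 4.8077 × 5.2778 = 25.374.
Required input speed = output speed × R = 285.4 × 25.374 = 7241.7 RPM.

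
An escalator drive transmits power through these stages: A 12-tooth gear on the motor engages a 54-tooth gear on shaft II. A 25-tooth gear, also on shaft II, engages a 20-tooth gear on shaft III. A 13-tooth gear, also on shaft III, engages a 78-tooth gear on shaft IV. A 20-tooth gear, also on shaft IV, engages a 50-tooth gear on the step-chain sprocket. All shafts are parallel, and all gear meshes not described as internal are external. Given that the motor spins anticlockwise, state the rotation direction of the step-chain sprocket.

the motor → shaft II: external mesh, 1 reversal → CW.
shaft II → shaft III: external mesh, 1 reversal → CCW.
shaft III → shaft IV: external mesh, 1 reversal → CW.
shaft IV → the step-chain sprocket: external mesh, 1 reversal → CCW.
4 reversals in total — an even number — so the step-chain sprocket turns the same way as the motor.

anticlockwise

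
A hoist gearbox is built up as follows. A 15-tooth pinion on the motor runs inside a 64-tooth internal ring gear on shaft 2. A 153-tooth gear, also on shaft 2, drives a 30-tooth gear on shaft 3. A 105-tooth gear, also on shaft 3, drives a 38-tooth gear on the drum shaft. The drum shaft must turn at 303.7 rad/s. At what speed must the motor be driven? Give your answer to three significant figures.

Overall ratio R = 4.2667 × 0.19608 × 0.3619 = 0.30277.
Required input speed = output speed × R = 303.7 × 0.30277 = 91.951 rad/s.

92.0 rad/s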